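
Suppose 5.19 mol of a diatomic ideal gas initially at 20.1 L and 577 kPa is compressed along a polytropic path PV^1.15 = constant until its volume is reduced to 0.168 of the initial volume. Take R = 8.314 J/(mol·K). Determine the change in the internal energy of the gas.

8890 J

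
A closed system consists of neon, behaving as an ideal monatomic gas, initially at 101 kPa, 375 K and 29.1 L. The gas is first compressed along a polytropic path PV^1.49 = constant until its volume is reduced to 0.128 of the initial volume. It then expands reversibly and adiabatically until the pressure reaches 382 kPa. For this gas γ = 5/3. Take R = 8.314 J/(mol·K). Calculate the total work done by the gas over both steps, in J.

-4390 J

n = P₁V₁/(RT₁) = 101×29.1/(8.314×375) = 0.943 mol.
Step 1 — Polytropic n=1.49: T₂ = T₁(V₁/V₂)^(n−1) = 375×(7.81)^0.49 = 1030 K; P₂ = P₁(V₁/V₂)^n = 2160 kPa.
W = (P₁V₁−P₂V₂)/(n−1) = (101×29.1−2160×3.72)/0.49 = -10400 J.
ΔU = nCvΔT = 0.943×12.5×(1030−375) = 7660 J.
Q = ΔU + W = -2760 J.
State after step 1: P = 2160 kPa, V = 3.72 L, T = 1030 K.
Step 2 — Adiabatic: T₂/T₁ = (P₂/P₁)^((γ−1)/γ) ⇒ T₂ = 1030×(0.177)^0.400 = 513 K; V₂ = 10.5 L.
ΔU = nCvΔT = 0.943×12.5×(513−1030) = -6040 J.
Q = 0 for an adiabatic process, so W = −ΔU = 6040 J.
Net over both steps: W = -4390 J, Q = -2760 J, ΔU = 1630 J.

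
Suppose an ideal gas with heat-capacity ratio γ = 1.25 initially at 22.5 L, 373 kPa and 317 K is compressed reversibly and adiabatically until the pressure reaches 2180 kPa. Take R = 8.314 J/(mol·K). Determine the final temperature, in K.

Adiabatic: T₂/T₁ = (P₂/P₁)^((γ−1)/γ) ⇒ T₂ = 317×(5.84)^0.200 = 451 K; V₂ = 5.48 L.

451 K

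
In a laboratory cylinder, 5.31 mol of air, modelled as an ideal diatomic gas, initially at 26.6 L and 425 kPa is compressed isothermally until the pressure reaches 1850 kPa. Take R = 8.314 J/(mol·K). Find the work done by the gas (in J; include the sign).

-16600 J

T₁ = P₁V₁/(nR) = 425×26.6/(5.31×8.314) = 256 K.
Isothermal: T stays 256 K; PV = const ⇒ V₂ = 6.11 L, P₂ = 1850 kPa.
W = nRT ln(V₂/V₁) = 5.31×8.314×256×ln(0.230) = -16600 J.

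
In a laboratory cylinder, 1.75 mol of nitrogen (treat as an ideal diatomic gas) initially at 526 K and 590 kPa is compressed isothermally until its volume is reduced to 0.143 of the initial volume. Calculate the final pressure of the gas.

4130 kPa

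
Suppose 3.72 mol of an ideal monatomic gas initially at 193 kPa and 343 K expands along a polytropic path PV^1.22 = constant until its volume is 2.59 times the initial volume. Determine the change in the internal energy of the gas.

-3010 J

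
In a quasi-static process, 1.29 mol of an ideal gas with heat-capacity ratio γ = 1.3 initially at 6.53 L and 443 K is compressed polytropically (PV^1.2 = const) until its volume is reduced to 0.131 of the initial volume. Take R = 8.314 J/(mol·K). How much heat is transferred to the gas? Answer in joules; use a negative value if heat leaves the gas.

P₁ = nRT₁/V₁ = 1.29×8.314×443/6.53 = 728 kPa.
Polytropic n=1.2: T₂ = T₁(V₁/V₂)^(n−1) = 443×(7.63)^0.20 = 665 K; P₂ = P₁(V₁/V₂)^n = 8340 kPa.
W = (P₁V₁−P₂V₂)/(n−1) = (728×6.53−8340×0.855)/0.20 = -11900 J.
ΔU = nCvΔT = 1.29×27.7×(665−443) = 7940 J.
Q = ΔU + W = -3970 J.

-3970 J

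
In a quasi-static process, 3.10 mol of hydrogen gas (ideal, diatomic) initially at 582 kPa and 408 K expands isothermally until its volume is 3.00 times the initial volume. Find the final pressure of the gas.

194 kPa

V₁ = nRT₁/P₁ = 3.10×8.314×408/582 = 18.1 L.
Isothermal: T stays 408 K; PV = const ⇒ V₂ = 54.2 L, P₂ = 194 kPa.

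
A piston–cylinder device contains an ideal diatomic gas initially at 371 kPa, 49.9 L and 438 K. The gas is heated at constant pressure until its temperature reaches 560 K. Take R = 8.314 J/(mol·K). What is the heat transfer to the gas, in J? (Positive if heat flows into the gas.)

n = P₁V₁/(RT₁) = 371×49.9/(8.314×438) = 5.08 mol.
Isobaric: P stays 371 kPa; V/T = const ⇒ T₂ = 560 K, V₂ = 63.8 L.
W = PΔV = 371×(63.8−49.9) kPa·L = 5160 J.
ΔU = nCvΔT = 5.08×20.8×(560−438) = 12900 J.
Q = ΔU + W = nCpΔT = 18000 J.

18000 J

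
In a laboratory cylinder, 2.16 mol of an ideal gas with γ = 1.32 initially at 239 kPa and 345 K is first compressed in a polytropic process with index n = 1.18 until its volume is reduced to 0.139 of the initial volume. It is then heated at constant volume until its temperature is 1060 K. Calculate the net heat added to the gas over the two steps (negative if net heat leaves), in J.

V₁ = nRT₁/P₁ = 2.16×8.314×345/239 = 25.9 L.
Step 1 — Polytropic n=1.18: T₂ = T₁(V₁/V₂)^(n−1) = 345×(7.19)^0.18 = 492 K; P₂ = P₁(V₁/V₂)^n = 2450 kPa.
W = (P₁V₁−P₂V₂)/(n−1) = (239×25.9−2450×3.60)/0.18 = -14700 J.
ΔU = nCvΔT = 2.16×26.0×(492−345) = 8260 J.
Q = ΔU + W = -6420 J.
State after step 1: P = 2450 kPa, V = 3.60 L, T = 492 K.
Step 2 — Isochoric: V stays 3.60 L; P/T = const ⇒ T₂ = 1060 K, P₂ = 5280 kPa.
W = 0 (no volume change).
ΔU = nCvΔT = 2.16×26.0×(1060−492) = 31900 J.
Q = ΔU = 31900 J.
Net over both steps: W = -14700 J, Q = 25400 J, ΔU = 40100 J.

25400 J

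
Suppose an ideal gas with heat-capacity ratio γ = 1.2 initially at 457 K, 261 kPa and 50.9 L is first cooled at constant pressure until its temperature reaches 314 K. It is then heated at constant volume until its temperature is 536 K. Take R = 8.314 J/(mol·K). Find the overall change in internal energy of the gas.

n = P₁V₁/(RT₁) = 261×50.9/(8.314×457) = 3.50 mol.
Step 1 — Isobaric: P stays 261 kPa; V/T = const ⇒ T₂ = 314 K, V₂ = 35.0 L.
W = PΔV = 261×(35.0−50.9) kPa·L = -4160 J.
ΔU = nCvΔT = 3.50×41.6×(314−457) = -20800 J.
Q = ΔU + W = nCpΔT = -24900 J.
State after step 1: P = 261 kPa, V = 35.0 L, T = 314 K.
Step 2 — Isochoric: V stays 35.0 L; P/T = const ⇒ T₂ = 536 K, P₂ = 446 kPa.
W = 0 (no volume change).
ΔU = nCvΔT = 3.50×41.6×(536−314) = 32300 J.
Q = ΔU = 32300 J.
Net over both steps: W = -4160 J, Q = 7330 J, ΔU = 11500 J.

11500 J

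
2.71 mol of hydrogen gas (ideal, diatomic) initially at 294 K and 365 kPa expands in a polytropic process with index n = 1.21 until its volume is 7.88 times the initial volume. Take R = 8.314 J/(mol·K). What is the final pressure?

30.0 kPa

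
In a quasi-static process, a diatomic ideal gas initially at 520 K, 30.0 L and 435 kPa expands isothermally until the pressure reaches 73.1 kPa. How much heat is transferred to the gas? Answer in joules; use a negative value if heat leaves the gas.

23300 J

n = P₁V₁/(RT₁) = 435×30.0/(8.314×520) = 3.02 mol.
Isothermal: T stays 520 K; PV = const ⇒ V₂ = 179 L, P₂ = 73.1 kPa.
ΔU = 0 (ideal gas, T constant).
W = nRT ln(V₂/V₁) = 3.02×8.314×520×ln(5.95) = 23300 J.
Q = ΔU + W = 23300 J.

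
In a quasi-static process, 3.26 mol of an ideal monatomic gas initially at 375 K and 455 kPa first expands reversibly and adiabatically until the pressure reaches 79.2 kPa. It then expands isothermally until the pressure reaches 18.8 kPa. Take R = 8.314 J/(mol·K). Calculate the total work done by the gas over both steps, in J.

V₁ = nRT₁/P₁ = 3.26×8.314×375/455 = 22.3 L.
Step 1 — Adiabatic: T₂/T₁ = (P₂/P₁)^((γ−1)/γ) ⇒ T₂ = 375×(0.174)^0.400 = 186 K; V₂ = 63.8 L.
ΔU = nCvΔT = 3.26×12.5×(186−375) = -7670 J.
Q = 0 for an adiabatic process, so W = −ΔU = 7670 J.
State after step 1: P = 79.2 kPa, V = 63.8 L, T = 186 K.
Step 2 — Isothermal: T stays 186 K; PV = const ⇒ V₂ = 269 L, P₂ = 18.8 kPa.
ΔU = 0 (ideal gas, T constant).
W = nRT ln(V₂/V₁) = 3.26×8.314×186×ln(4.21) = 7260 J.
Q = ΔU + W = 7260 J.
Net over both steps: W = 14900 J, Q = 7260 J, ΔU = -7670 J.

14900 J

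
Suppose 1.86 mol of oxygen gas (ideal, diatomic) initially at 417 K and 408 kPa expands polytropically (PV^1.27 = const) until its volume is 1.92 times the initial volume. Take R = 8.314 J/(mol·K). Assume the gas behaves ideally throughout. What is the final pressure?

178 kPa

V₁ = nRT₁/P₁ = 1.86×8.314×417/408 = 15.8 L.
Polytropic n=1.27: T₂ = T₁(V₁/V₂)^(n−1) = 417×(0.521)^0.27 = 350 K; P₂ = P₁(V₁/V₂)^n = 178 kPa.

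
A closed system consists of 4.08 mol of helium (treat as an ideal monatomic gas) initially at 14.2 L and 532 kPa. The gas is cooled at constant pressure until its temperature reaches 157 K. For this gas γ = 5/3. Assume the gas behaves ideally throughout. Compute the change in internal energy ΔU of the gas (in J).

T₁ = P₁V₁/(nR) = 532×14.2/(4.08×8.314) = 223 K.
Isobaric: P stays 532 kPa; V/T = const ⇒ T₂ = 157 K, V₂ = 10.0 L.
For an ideal gas ΔU = nCvΔT with Cv = (3/2)R = 12.5 J/(mol·K).
ΔU = 4.08×12.5×(157−223) = -3340 J.

-3340 J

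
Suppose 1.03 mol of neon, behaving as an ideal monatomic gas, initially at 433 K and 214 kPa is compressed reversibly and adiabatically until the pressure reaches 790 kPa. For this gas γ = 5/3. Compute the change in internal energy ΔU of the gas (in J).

V₁ = nRT₁/P₁ = 1.03×8.314×433/214 = 17.3 L.
Adiabatic: T₂/T₁ = (P₂/P₁)^((γ−1)/γ) ⇒ T₂ = 433×(3.69)^0.400 = 730 K; V₂ = 7.91 L.
For an ideal gas ΔU = nCvΔT with Cv = (3/2)R = 12.5 J/(mol·K).
ΔU = 1.03×12.5×(730−433) = 3820 J.

3820 J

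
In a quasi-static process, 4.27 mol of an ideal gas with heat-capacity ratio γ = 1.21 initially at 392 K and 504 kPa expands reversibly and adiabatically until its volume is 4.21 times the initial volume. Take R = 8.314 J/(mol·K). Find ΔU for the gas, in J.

-17300 J

V₁ = nRT₁/P₁ = 4.27×8.314×392/504 = 27.6 L.
Adiabatic: TV^(γ−1) = const ⇒ T₂ = 392×(0.238)^0.210 = 290 K; PV^γ = const ⇒ P₂ = 88.5 kPa.
For an ideal gas ΔU = nCvΔT with Cv = R/(γ−1) = 39.6 J/(mol·K).
ΔU = 4.27×39.6×(290−392) = -17300 J.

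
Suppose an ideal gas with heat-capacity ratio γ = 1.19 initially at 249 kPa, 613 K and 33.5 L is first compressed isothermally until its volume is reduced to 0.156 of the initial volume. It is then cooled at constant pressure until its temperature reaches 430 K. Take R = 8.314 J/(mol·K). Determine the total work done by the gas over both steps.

-18000 J

n = P₁V₁/(RT₁) = 249×33.5/(8.314×613) = 1.64 mol.
Step 1 — Isothermal: T stays 613 K; PV = const ⇒ V₂ = 5.23 L, P₂ = 1600 kPa.
ΔU = 0 (ideal gas, T constant).
W = nRT ln(V₂/V₁) = 1.64×8.314×613×ln(0.156) = -15500 J.
Q = ΔU + W = -15500 J.
State after step 1: P = 1600 kPa, V = 5.23 L, T = 613 K.
Step 2 — Isobaric: P stays 1600 kPa; V/T = const ⇒ T₂ = 430 K, V₂ = 3.67 L.
W = PΔV = 1600×(3.67−5.23) kPa·L = -2490 J.
ΔU = nCvΔT = 1.64×43.8×(430−613) = -13100 J.
Q = ΔU + W = nCpΔT = -15600 J.
Net over both steps: W = -18000 J, Q = -31100 J, ΔU = -13100 J.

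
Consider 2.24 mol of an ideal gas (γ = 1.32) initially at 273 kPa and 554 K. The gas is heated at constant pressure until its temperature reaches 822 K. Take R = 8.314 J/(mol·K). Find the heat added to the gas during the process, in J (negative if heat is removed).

20600 J

V₁ = nRT₁/P₁ = 2.24×8.314×554/273 = 37.8 L.
Isobaric: P stays 273 kPa; V/T = const ⇒ T₂ = 822 K, V₂ = 56.1 L.
W = PΔV = 273×(56.1−37.8) kPa·L = 4990 J.
ΔU = nCvΔT = 2.24×26.0×(822−554) = 15600 J.
Q = ΔU + W = nCpΔT = 20600 J.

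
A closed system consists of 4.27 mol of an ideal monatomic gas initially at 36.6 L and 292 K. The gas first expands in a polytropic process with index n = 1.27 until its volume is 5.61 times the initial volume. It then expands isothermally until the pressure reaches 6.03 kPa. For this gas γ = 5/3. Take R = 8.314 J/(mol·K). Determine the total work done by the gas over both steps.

P₁ = nRT₁/V₁ = 4.27×8.314×292/36.6 = 283 kPa.
Step 1 — Polytropic n=1.27: T₂ = T₁(V₁/V₂)^(n−1) = 292×(0.178)^0.27 = 183 K; P₂ = P₁(V₁/V₂)^n = 31.7 kPa.
W = (P₁V₁−P₂V₂)/(n−1) = (283×36.6−31.7×205)/0.27 = 14300 J.
ΔU = nCvΔT = 4.27×12.5×(183−292) = -5790 J.
Q = ΔU + W = 8500 J.
State after step 1: P = 31.7 kPa, V = 205 L, T = 183 K.
Step 2 — Isothermal: T stays 183 K; PV = const ⇒ V₂ = 1080 L, P₂ = 6.03 kPa.
ΔU = 0 (ideal gas, T constant).
W = nRT ln(V₂/V₁) = 4.27×8.314×183×ln(5.26) = 10800 J.
Q = ΔU + W = 10800 J.
Net over both steps: W = 25100 J, Q = 19300 J, ΔU = -5790 J.

25100 J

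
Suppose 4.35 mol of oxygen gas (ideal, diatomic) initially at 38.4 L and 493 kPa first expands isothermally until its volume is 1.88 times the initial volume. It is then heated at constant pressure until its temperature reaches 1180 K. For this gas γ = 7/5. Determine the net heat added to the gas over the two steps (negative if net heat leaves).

T₁ = P₁V₁/(nR) = 493×38.4/(4.35×8.314) = 523 K.
Step 1 — Isothermal: T stays 523 K; PV = const ⇒ V₂ = 72.2 L, P₂ = 262 kPa.
ΔU = 0 (ideal gas, T constant).
W = nRT ln(V₂/V₁) = 4.35×8.314×523×ln(1.88) = 12000 J.
Q = ΔU + W = 12000 J.
State after step 1: P = 262 kPa, V = 72.2 L, T = 523 K.
Step 2 — Isobaric: P stays 262 kPa; V/T = const ⇒ T₂ = 1180 K, V₂ = 163 L.
W = PΔV = 262×(163−72.2) kPa·L = 23700 J.
ΔU = nCvΔT = 4.35×20.8×(1180−523) = 59400 J.
Q = ΔU + W = nCpΔT = 83100 J.
Net over both steps: W = 35700 J, Q = 95100 J, ΔU = 59400 J.

95100 J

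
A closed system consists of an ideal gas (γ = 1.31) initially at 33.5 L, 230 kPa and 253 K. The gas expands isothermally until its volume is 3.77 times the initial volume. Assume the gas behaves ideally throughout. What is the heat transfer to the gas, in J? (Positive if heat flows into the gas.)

n = P₁V₁/(RT₁) = 230×33.5/(8.314×253) = 3.66 mol.
Isothermal: T stays 253 K; PV = const ⇒ V₂ = 126 L, P₂ = 61.0 kPa.
ΔU = 0 (ideal gas, T constant).
W = nRT ln(V₂/V₁) = 3.66×8.314×253×ln(3.77) = 10200 J.
Q = ΔU + W = 10200 J.

10200 J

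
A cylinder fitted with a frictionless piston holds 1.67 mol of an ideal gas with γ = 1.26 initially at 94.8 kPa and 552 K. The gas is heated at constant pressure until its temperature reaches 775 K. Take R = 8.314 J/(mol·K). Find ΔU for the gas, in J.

V₁ = nRT₁/P₁ = 1.67×8.314×552/94.8 = 80.8 L.
Isobaric: P stays 94.8 kPa; V/T = const ⇒ T₂ = 775 K, V₂ = 114 L.
For an ideal gas ΔU = nCvΔT with Cv = R/(γ−1) = 32.0 J/(mol·K).
ΔU = 1.67×32.0×(775−552) = 11900 J.

11900 J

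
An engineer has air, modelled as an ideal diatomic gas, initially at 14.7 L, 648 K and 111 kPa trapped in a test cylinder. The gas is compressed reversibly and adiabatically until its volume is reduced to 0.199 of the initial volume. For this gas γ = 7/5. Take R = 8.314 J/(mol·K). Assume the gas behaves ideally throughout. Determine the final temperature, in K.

1240 K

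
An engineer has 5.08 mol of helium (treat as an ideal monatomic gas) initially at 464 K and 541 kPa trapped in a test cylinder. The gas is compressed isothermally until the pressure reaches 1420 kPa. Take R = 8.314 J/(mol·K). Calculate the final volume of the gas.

13.8 L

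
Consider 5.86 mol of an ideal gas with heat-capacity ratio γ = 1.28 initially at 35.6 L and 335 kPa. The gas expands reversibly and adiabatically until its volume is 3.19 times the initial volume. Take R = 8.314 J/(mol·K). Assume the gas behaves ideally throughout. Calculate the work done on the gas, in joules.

T₁ = P₁V₁/(nR) = 335×35.6/(5.86×8.314) = 245 K.
Adiabatic: TV^(γ−1) = const ⇒ T₂ = 245×(0.313)^0.280 = 177 K; PV^γ = const ⇒ P₂ = 75.9 kPa.
ΔU = nCvΔT = 5.86×29.7×(177−245) = -11800 J.
Q = 0 for an adiabatic process, so W = −ΔU = 11800 J.
Work done on the gas = −W_by = -11800 J.

-11800 J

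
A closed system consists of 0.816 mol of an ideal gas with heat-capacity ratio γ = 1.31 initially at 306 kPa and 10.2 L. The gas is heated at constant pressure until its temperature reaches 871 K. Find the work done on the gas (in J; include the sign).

T₁ = P₁V₁/(nR) = 306×10.2/(0.816×8.314) = 460 K.
Isobaric: P stays 306 kPa; V/T = const ⇒ T₂ = 871 K, V₂ = 19.3 L.
W = PΔV = 306×(19.3−10.2) kPa·L = 2790 J.
Work done on the gas = −W_by = -2790 J.

-2790 J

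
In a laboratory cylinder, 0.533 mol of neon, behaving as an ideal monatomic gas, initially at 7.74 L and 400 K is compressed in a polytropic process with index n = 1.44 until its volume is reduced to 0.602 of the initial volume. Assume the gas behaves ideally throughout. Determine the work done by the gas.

-1010 J

P₁ = nRT₁/V₁ = 0.533×8.314×400/7.74 = 229 kPa.
Polytropic n=1.44: T₂ = T₁(V₁/V₂)^(n−1) = 400×(1.66)^0.44 = 500 K; P₂ = P₁(V₁/V₂)^n = 476 kPa.
W = (P₁V₁−P₂V₂)/(n−1) = (229×7.74−476×4.66)/0.44 = -1010 J.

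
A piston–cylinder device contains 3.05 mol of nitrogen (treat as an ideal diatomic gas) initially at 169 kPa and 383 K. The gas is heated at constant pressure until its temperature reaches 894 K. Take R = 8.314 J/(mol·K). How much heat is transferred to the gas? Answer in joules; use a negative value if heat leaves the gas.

V₁ = nRT₁/P₁ = 3.05×8.314×383/169 = 57.5 L.
Isobaric: P stays 169 kPa; V/T = const ⇒ T₂ = 894 K, V₂ = 134 L.
W = PΔV = 169×(134−57.5) kPa·L = 13000 J.
ΔU = nCvΔT = 3.05×20.8×(894−383) = 32400 J.
Q = ΔU + W = nCpΔT = 45400 J.

45400 J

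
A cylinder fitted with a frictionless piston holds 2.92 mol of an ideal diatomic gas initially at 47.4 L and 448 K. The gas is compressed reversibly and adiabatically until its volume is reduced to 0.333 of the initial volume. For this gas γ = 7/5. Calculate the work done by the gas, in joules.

P₁ = nRT₁/V₁ = 2.92×8.314×448/47.4 = 229 kPa.
Adiabatic: TV^(γ−1) = const ⇒ T₂ = 448×(3.00)^0.400 = 696 K; PV^γ = const ⇒ P₂ = 1070 kPa.
ΔU = nCvΔT = 2.92×20.8×(696−448) = 15000 J.
Q = 0 for an adiabatic process, so W = −ΔU = -15000 J.

-15000 J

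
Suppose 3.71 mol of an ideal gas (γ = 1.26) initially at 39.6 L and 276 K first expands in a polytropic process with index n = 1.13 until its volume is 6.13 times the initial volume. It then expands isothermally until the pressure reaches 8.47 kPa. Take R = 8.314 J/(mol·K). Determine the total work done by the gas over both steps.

P₁ = nRT₁/V₁ = 3.71×8.314×276/39.6 = 215 kPa.
Step 1 — Polytropic n=1.13: T₂ = T₁(V₁/V₂)^(n−1) = 276×(0.163)^0.13 = 218 K; P₂ = P₁(V₁/V₂)^n = 27.7 kPa.
W = (P₁V₁−P₂V₂)/(n−1) = (215×39.6−27.7×243)/0.13 = 13800 J.
ΔU = nCvΔT = 3.71×32.0×(218−276) = -6880 J.
Q = ΔU + W = 6880 J.
State after step 1: P = 27.7 kPa, V = 243 L, T = 218 K.
Step 2 — Isothermal: T stays 218 K; PV = const ⇒ V₂ = 794 L, P₂ = 8.47 kPa.
ΔU = 0 (ideal gas, T constant).
W = nRT ln(V₂/V₁) = 3.71×8.314×218×ln(3.27) = 7970 J.
Q = ΔU + W = 7970 J.
Net over both steps: W = 21700 J, Q = 14800 J, ΔU = -6880 J.

21700 J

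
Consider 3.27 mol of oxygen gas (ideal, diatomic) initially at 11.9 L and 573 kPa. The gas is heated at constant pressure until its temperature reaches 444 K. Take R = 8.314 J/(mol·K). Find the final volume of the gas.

T₁ = P₁V₁/(nR) = 573×11.9/(3.27×8.314) = 251 K.
Isobaric: P stays 573 kPa; V/T = const ⇒ T₂ = 444 K, V₂ = 21.1 L.

21.1 L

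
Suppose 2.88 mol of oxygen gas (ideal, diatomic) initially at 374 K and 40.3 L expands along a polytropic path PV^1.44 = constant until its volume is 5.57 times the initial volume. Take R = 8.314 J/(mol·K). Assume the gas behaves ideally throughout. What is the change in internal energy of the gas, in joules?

-11900 J

P₁ = nRT₁/V₁ = 2.88×8.314×374/40.3 = 222 kPa.
Polytropic n=1.44: T₂ = T₁(V₁/V₂)^(n−1) = 374×(0.180)^0.44 = 176 K; P₂ = P₁(V₁/V₂)^n = 18.7 kPa.
For an ideal gas ΔU = nCvΔT with Cv = (5/2)R = 20.8 J/(mol·K).
ΔU = 2.88×20.8×(176−374) = -11900 J.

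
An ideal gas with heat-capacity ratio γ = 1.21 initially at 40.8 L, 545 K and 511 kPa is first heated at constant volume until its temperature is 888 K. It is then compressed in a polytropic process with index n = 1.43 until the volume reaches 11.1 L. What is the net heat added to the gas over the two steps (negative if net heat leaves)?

125000 J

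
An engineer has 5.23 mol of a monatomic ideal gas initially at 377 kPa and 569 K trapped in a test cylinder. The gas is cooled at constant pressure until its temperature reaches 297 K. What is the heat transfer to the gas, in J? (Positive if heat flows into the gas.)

V₁ = nRT₁/P₁ = 5.23×8.314×569/377 = 65.6 L.
Isobaric: P stays 377 kPa; V/T = const ⇒ T₂ = 297 K, V₂ = 34.3 L.
W = PΔV = 377×(34.3−65.6) kPa·L = -11800 J.
ΔU = nCvΔT = 5.23×12.5×(297−569) = -17700 J.
Q = ΔU + W = nCpΔT = -29600 J.

-29600 J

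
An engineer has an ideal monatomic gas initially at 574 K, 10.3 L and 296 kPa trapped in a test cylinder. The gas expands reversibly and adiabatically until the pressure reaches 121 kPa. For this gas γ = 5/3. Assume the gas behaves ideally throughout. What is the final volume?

Adiabatic: T₂/T₁ = (P₂/P₁)^((γ−1)/γ) ⇒ T₂ = 574×(0.409)^0.400 = 401 K; V₂ = 17.6 L.

17.6 L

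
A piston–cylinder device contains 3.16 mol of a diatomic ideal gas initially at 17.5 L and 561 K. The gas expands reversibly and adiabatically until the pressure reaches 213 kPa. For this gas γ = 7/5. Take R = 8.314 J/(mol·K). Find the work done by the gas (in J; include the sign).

P₁ = nRT₁/V₁ = 3.16×8.314×561/17.5 = 842 kPa.
Adiabatic: T₂/T₁ = (P₂/P₁)^((γ−1)/γ) ⇒ T₂ = 561×(0.253)^0.286 = 379 K; V₂ = 46.7 L.
ΔU = nCvΔT = 3.16×20.8×(379−561) = -12000 J.
Q = 0 for an adiabatic process, so W = −ΔU = 12000 J.

12000 J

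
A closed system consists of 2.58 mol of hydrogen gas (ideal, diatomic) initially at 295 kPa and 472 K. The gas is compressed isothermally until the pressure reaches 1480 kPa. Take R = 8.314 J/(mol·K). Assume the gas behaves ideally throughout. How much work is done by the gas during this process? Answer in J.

V₁ = nRT₁/P₁ = 2.58×8.314×472/295 = 34.3 L.
Isothermal: T stays 472 K; PV = const ⇒ V₂ = 6.84 L, P₂ = 1480 kPa.
W = nRT ln(V₂/V₁) = 2.58×8.314×472×ln(0.199) = -16300 J.

-16300 J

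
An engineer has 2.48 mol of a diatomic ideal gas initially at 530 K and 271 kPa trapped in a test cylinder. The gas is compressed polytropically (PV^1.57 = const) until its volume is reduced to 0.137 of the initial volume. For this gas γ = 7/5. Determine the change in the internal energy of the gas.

V₁ = nRT₁/P₁ = 2.48×8.314×530/271 = 40.3 L.
Polytropic n=1.57: T₂ = T₁(V₁/V₂)^(n−1) = 530×(7.30)^0.57 = 1650 K; P₂ = P₁(V₁/V₂)^n = 6140 kPa.
For an ideal gas ΔU = nCvΔT with Cv = (5/2)R = 20.8 J/(mol·K).
ΔU = 2.48×20.8×(1650−530) = 57500 J.

57500 J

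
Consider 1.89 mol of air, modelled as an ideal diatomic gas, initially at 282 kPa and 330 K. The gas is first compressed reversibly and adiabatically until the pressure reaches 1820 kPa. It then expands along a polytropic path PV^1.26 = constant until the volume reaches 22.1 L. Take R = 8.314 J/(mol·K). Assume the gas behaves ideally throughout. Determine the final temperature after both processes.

379 K

V₁ = nRT₁/P₁ = 1.89×8.314×330/282 = 18.4 L.
Step 1 — Adiabatic: T₂/T₁ = (P₂/P₁)^((γ−1)/γ) ⇒ T₂ = 330×(6.45)^0.286 = 562 K; V₂ = 4.85 L.
ΔU = nCvΔT = 1.89×20.8×(562−330) = 9120 J.
Q = 0 for an adiabatic process, so W = −ΔU = -9120 J.
State after step 1: P = 1820 kPa, V = 4.85 L, T = 562 K.
Step 2 — Polytropic n=1.26: T₂ = T₁(V₁/V₂)^(n−1) = 562×(0.220)^0.26 = 379 K; P₂ = P₁(V₁/V₂)^n = 270 kPa.
W = (P₁V₁−P₂V₂)/(n−1) = (1820×4.85−270×22.1)/0.26 = 11100 J.
ΔU = nCvΔT = 1.89×20.8×(379−562) = -7190 J.
Q = ΔU + W = 3870 J.
Net over both steps: W = 1950 J, Q = 3870 J, ΔU = 1930 J.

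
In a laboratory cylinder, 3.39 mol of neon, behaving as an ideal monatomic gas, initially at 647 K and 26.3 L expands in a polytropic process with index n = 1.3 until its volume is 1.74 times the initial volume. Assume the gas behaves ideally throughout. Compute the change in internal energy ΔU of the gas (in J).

-4190 J

P₁ = nRT₁/V₁ = 3.39×8.314×647/26.3 = 693 kPa.
Polytropic n=1.3: T₂ = T₁(V₁/V₂)^(n−1) = 647×(0.575)^0.30 = 548 K; P₂ = P₁(V₁/V₂)^n = 337 kPa.
For an ideal gas ΔU = nCvΔT with Cv = (3/2)R = 12.5 J/(mol·K).
ΔU = 3.39×12.5×(548−647) = -4190 J.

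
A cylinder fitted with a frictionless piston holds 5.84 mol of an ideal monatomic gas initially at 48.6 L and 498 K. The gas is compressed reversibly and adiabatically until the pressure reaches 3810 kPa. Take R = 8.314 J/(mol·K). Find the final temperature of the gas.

1120 K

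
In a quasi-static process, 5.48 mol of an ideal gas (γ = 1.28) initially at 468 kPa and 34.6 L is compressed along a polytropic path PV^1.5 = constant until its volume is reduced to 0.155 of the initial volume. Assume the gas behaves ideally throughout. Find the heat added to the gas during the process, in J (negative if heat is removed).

39200 J

T₁ = P₁V₁/(nR) = 468×34.6/(5.48×8.314) = 355 K.
Polytropic n=1.5: T₂ = T₁(V₁/V₂)^(n−1) = 355×(6.45)^0.50 = 903 K; P₂ = P₁(V₁/V₂)^n = 7670 kPa.
W = (P₁V₁−P₂V₂)/(n−1) = (468×34.6−7670×5.36)/0.50 = -49900 J.
ΔU = nCvΔT = 5.48×29.7×(903−355) = 89100 J.
Q = ΔU + W = 39200 J.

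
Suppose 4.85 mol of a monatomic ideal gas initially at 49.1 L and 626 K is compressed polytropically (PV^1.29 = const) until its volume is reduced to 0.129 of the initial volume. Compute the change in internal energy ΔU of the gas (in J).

30700 J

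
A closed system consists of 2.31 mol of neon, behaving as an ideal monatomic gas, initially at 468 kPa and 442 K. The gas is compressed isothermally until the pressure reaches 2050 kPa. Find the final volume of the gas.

4.14 L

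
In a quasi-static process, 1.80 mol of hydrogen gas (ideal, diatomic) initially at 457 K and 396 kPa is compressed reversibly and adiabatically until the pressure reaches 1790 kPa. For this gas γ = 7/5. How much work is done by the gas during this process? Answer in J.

V₁ = nRT₁/P₁ = 1.80×8.314×457/396 = 17.3 L.
Adiabatic: T₂/T₁ = (P₂/P₁)^((γ−1)/γ) ⇒ T₂ = 457×(4.52)^0.286 = 703 K; V₂ = 5.88 L.
ΔU = nCvΔT = 1.80×20.8×(703−457) = 9210 J.
Q = 0 for an adiabatic process, so W = −ΔU = -9210 J.

-9210 J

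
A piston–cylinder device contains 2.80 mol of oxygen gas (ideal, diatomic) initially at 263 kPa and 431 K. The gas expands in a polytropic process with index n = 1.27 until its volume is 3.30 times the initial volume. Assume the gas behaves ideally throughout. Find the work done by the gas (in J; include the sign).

V₁ = nRT₁/P₁ = 2.80×8.314×431/263 = 38.1 L.
Polytropic n=1.27: T₂ = T₁(V₁/V₂)^(n−1) = 431×(0.303)^0.27 = 312 K; P₂ = P₁(V₁/V₂)^n = 57.7 kPa.
W = (P₁V₁−P₂V₂)/(n−1) = (263×38.1−57.7×126)/0.27 = 10200 J.

10200 J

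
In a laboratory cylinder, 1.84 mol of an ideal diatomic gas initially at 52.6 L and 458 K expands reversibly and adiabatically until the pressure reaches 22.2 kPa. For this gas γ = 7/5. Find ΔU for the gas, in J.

-7020 J

P₁ = nRT₁/V₁ = 1.84×8.314×458/52.6 = 133 kPa.
Adiabatic: T₂/T₁ = (P₂/P₁)^((γ−1)/γ) ⇒ T₂ = 458×(0.167)^0.286 = 274 K; V₂ = 189 L.
For an ideal gas ΔU = nCvΔT with Cv = (5/2)R = 20.8 J/(mol·K).
ΔU = 1.84×20.8×(274−458) = -7020 J.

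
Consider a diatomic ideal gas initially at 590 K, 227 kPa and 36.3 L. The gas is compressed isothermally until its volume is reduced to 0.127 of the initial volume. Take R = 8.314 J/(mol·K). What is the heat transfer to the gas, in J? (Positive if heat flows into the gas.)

n = P₁V₁/(RT₁) = 227×36.3/(8.314×590) = 1.68 mol.
Isothermal: T stays 590 K; PV = const ⇒ V₂ = 4.61 L, P₂ = 1790 kPa.
ΔU = 0 (ideal gas, T constant).
W = nRT ln(V₂/V₁) = 1.68×8.314×590×ln(0.127) = -17000 J.
Q = ΔU + W = -17000 J.

-17000 J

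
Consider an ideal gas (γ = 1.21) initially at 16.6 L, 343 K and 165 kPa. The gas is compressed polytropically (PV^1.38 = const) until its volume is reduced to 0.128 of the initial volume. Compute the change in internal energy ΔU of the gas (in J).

15400 J

n = P₁V₁/(RT₁) = 165×16.6/(8.314×343) = 0.960 mol.
Polytropic n=1.38: T₂ = T₁(V₁/V₂)^(n−1) = 343×(7.81)^0.38 = 749 K; P₂ = P₁(V₁/V₂)^n = 2820 kPa.
For an ideal gas ΔU = nCvΔT with Cv = R/(γ−1) = 39.6 J/(mol·K).
ΔU = 0.960×39.6×(749−343) = 15400 J.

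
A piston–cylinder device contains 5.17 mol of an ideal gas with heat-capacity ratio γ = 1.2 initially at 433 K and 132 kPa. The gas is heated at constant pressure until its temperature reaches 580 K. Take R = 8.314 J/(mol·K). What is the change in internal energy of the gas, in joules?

31600 J

V₁ = nRT₁/P₁ = 5.17×8.314×433/132 = 141 L.
Isobaric: P stays 132 kPa; V/T = const ⇒ T₂ = 580 K, V₂ = 189 L.
For an ideal gas ΔU = nCvΔT with Cv = R/(γ−1) = 41.6 J/(mol·K).
ΔU = 5.17×41.6×(580−433) = 31600 J.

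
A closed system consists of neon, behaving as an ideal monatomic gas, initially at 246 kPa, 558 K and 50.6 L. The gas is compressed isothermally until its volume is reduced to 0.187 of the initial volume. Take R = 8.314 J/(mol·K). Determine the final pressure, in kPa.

Isothermal: T stays 558 K; PV = const ⇒ V₂ = 9.46 L, P₂ = 1320 kPa.

1320 kPa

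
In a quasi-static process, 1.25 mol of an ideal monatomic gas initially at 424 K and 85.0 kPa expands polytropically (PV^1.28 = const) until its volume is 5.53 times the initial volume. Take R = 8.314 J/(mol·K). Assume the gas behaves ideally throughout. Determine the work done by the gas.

5990 J

V₁ = nRT₁/P₁ = 1.25×8.314×424/85.0 = 51.8 L.
Polytropic n=1.28: T₂ = T₁(V₁/V₂)^(n−1) = 424×(0.181)^0.28 = 263 K; P₂ = P₁(V₁/V₂)^n = 9.52 kPa.
W = (P₁V₁−P₂V₂)/(n−1) = (85.0×51.8−9.52×287)/0.28 = 5990 J.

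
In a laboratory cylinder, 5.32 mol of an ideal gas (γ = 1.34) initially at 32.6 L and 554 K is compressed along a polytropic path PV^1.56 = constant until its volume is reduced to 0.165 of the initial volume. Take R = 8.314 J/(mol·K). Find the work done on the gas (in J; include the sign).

P₁ = nRT₁/V₁ = 5.32×8.314×554/32.6 = 752 kPa.
Polytropic n=1.56: T₂ = T₁(V₁/V₂)^(n−1) = 554×(6.06)^0.56 = 1520 K; P₂ = P₁(V₁/V₂)^n = 12500 kPa.
W = (P₁V₁−P₂V₂)/(n−1) = (752×32.6−12500×5.38)/0.56 = -76300 J.
Work done on the gas = −W_by = 76300 J.

76300 J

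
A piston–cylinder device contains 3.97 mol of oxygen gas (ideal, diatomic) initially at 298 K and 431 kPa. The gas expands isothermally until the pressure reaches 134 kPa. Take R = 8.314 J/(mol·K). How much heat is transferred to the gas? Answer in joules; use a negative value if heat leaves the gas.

11500 J

V₁ = nRT₁/P₁ = 3.97×8.314×298/431 = 22.8 L.
Isothermal: T stays 298 K; PV = const ⇒ V₂ = 73.4 L, P₂ = 134 kPa.
ΔU = 0 (ideal gas, T constant).
W = nRT ln(V₂/V₁) = 3.97×8.314×298×ln(3.22) = 11500 J.
Q = ΔU + W = 11500 J.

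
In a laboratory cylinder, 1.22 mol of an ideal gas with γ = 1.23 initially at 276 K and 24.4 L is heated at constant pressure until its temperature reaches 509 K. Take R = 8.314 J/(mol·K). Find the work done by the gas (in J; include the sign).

P₁ = nRT₁/V₁ = 1.22×8.314×276/24.4 = 115 kPa.
Isobaric: P stays 115 kPa; V/T = const ⇒ T₂ = 509 K, V₂ = 45.0 L.
W = PΔV = 115×(45.0−24.4) kPa·L = 2360 J.

2360 J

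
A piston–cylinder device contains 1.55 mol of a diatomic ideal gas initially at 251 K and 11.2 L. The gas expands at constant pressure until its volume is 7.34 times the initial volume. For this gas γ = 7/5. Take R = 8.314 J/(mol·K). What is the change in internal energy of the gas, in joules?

51300 J

P₁ = nRT₁/V₁ = 1.55×8.314×251/11.2 = 289 kPa.
Isobaric: P stays 289 kPa; V/T = const ⇒ T₂ = 1840 K, V₂ = 82.2 L.
For an ideal gas ΔU = nCvΔT with Cv = (5/2)R = 20.8 J/(mol·K).
ΔU = 1.55×20.8×(1840−251) = 51300 J.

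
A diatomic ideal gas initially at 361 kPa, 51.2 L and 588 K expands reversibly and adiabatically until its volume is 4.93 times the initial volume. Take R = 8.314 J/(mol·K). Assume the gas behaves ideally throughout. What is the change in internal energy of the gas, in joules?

n = P₁V₁/(RT₁) = 361×51.2/(8.314×588) = 3.78 mol.
Adiabatic: TV^(γ−1) = const ⇒ T₂ = 588×(0.203)^0.400 = 311 K; PV^γ = const ⇒ P₂ = 38.7 kPa.
For an ideal gas ΔU = nCvΔT with Cv = (5/2)R = 20.8 J/(mol·K).
ΔU = 3.78×20.8×(311−588) = -21800 J.

-21800 J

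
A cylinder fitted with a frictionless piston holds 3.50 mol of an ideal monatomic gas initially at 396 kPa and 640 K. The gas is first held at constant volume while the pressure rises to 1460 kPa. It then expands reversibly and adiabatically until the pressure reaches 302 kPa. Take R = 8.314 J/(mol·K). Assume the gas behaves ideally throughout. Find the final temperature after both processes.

1260 K

V₁ = nRT₁/P₁ = 3.50×8.314×640/396 = 47.0 L.
Step 1 — Isochoric: V stays 47.0 L; P/T = const ⇒ T₂ = 2360 K, P₂ = 1460 kPa.
W = 0 (no volume change).
ΔU = nCvΔT = 3.50×12.5×(2360−640) = 75100 J.
Q = ΔU = 75100 J.
State after step 1: P = 1460 kPa, V = 47.0 L, T = 2360 K.
Step 2 — Adiabatic: T₂/T₁ = (P₂/P₁)^((γ−1)/γ) ⇒ T₂ = 2360×(0.207)^0.400 = 1260 K; V₂ = 121 L.
ΔU = nCvΔT = 3.50×12.5×(1260−2360) = -48200 J.
Q = 0 for an adiabatic process, so W = −ΔU = 48200 J.
Net over both steps: W = 48200 J, Q = 75100 J, ΔU = 26900 J.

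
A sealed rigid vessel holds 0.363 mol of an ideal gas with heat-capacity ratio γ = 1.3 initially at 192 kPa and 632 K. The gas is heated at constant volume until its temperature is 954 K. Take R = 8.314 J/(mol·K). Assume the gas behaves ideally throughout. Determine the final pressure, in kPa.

290 kPa

V₁ = nRT₁/P₁ = 0.363×8.314×632/192 = 9.93 L.
Isochoric: V stays 9.93 L; P/T = const ⇒ T₂ = 954 K, P₂ = 290 kPa.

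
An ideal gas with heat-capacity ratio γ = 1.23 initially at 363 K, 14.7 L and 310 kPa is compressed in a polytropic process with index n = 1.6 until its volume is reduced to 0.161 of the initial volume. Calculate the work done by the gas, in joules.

n = P₁V₁/(RT₁) = 310×14.7/(8.314×363) = 1.51 mol.
Polytropic n=1.6: T₂ = T₁(V₁/V₂)^(n−1) = 363×(6.21)^0.60 = 1090 K; P₂ = P₁(V₁/V₂)^n = 5760 kPa.
W = (P₁V₁−P₂V₂)/(n−1) = (310×14.7−5760×2.37)/0.60 = -15100 J.

-15100 J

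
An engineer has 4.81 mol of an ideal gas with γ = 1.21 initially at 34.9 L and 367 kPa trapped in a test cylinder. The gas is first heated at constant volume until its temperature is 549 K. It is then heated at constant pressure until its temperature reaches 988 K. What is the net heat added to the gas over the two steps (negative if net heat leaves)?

145000 J

T₁ = P₁V₁/(nR) = 367×34.9/(4.81×8.314) = 320 K.
Step 1 — Isochoric: V stays 34.9 L; P/T = const ⇒ T₂ = 549 K, P₂ = 629 kPa.
W = 0 (no volume change).
ΔU = nCvΔT = 4.81×39.6×(549−320) = 43600 J.
Q = ΔU = 43600 J.
State after step 1: P = 629 kPa, V = 34.9 L, T = 549 K.
Step 2 — Isobaric: P stays 629 kPa; V/T = const ⇒ T₂ = 988 K, V₂ = 62.8 L.
W = PΔV = 629×(62.8−34.9) kPa·L = 17600 J.
ΔU = nCvΔT = 4.81×39.6×(988−549) = 83600 J.
Q = ΔU + W = nCpΔT = 101000 J.
Net over both steps: W = 17600 J, Q = 145000 J, ΔU = 127000 J.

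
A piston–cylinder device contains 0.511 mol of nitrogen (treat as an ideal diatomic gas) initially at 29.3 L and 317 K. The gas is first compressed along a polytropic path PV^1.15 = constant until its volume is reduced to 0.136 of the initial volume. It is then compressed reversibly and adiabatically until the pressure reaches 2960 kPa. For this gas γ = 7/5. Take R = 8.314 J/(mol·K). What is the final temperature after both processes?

730 K

P₁ = nRT₁/V₁ = 0.511×8.314×317/29.3 = 46.0 kPa.
Step 1 — Polytropic n=1.15: T₂ = T₁(V₁/V₂)^(n−1) = 317×(7.35)^0.15 = 428 K; P₂ = P₁(V₁/V₂)^n = 456 kPa.
W = (P₁V₁−P₂V₂)/(n−1) = (46.0×29.3−456×3.98)/0.15 = -3130 J.
ΔU = nCvΔT = 0.511×20.8×(428−317) = 1170 J.
Q = ΔU + W = -1960 J.
State after step 1: P = 456 kPa, V = 3.98 L, T = 428 K.
Step 2 — Adiabatic: T₂/T₁ = (P₂/P₁)^((γ−1)/γ) ⇒ T₂ = 428×(6.49)^0.286 = 730 K; V₂ = 1.05 L.
ΔU = nCvΔT = 0.511×20.8×(730−428) = 3210 J.
Q = 0 for an adiabatic process, so W = −ΔU = -3210 J.
Net over both steps: W = -6340 J, Q = -1960 J, ΔU = 4380 J.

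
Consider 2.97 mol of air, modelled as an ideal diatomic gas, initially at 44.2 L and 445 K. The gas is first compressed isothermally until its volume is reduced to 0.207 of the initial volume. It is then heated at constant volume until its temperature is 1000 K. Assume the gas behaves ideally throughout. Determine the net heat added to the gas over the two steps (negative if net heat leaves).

P₁ = nRT₁/V₁ = 2.97×8.314×445/44.2 = 249 kPa.
Step 1 — Isothermal: T stays 445 K; PV = const ⇒ V₂ = 9.15 L, P₂ = 1200 kPa.
ΔU = 0 (ideal gas, T constant).
W = nRT ln(V₂/V₁) = 2.97×8.314×445×ln(0.207) = -17300 J.
Q = ΔU + W = -17300 J.
State after step 1: P = 1200 kPa, V = 9.15 L, T = 445 K.
Step 2 — Isochoric: V stays 9.15 L; P/T = const ⇒ T₂ = 1000 K, P₂ = 2700 kPa.
W = 0 (no volume change).
ΔU = nCvΔT = 2.97×20.8×(1000−445) = 34300 J.
Q = ΔU = 34300 J.
Net over both steps: W = -17300 J, Q = 17000 J, ΔU = 34300 J.

17000 J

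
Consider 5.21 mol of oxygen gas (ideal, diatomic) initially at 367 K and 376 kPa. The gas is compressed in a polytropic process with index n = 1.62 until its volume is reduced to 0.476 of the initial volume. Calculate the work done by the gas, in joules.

V₁ = nRT₁/P₁ = 5.21×8.314×367/376 = 42.3 L.
Polytropic n=1.62: T₂ = T₁(V₁/V₂)^(n−1) = 367×(2.10)^0.62 = 582 K; P₂ = P₁(V₁/V₂)^n = 1250 kPa.
W = (P₁V₁−P₂V₂)/(n−1) = (376×42.3−1250×20.1)/0.62 = -15000 J.

-15000 J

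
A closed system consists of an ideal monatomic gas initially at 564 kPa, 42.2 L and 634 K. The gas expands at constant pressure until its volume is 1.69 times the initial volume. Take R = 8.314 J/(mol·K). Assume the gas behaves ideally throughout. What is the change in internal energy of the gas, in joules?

24600 J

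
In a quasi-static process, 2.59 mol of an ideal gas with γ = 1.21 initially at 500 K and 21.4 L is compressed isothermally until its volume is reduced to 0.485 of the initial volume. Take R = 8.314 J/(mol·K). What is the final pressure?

P₁ = nRT₁/V₁ = 2.59×8.314×500/21.4 = 503 kPa.
Isothermal: T stays 500 K; PV = const ⇒ V₂ = 10.4 L, P₂ = 1040 kPa.

1040 kPa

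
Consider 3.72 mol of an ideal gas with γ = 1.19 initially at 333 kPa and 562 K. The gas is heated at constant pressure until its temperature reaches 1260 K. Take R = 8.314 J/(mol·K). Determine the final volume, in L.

V₁ = nRT₁/P₁ = 3.72×8.314×562/333 = 52.2 L.
Isobaric: P stays 333 kPa; V/T = const ⇒ T₂ = 1260 K, V₂ = 117 L.

117 L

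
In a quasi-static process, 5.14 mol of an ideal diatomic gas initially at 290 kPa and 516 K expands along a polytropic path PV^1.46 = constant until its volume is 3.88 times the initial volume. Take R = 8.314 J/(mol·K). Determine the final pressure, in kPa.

V₁ = nRT₁/P₁ = 5.14×8.314×516/290 = 76.0 L.
Polytropic n=1.46: T₂ = T₁(V₁/V₂)^(n−1) = 516×(0.258)^0.46 = 277 K; P₂ = P₁(V₁/V₂)^n = 40.1 kPa.

40.1 kPa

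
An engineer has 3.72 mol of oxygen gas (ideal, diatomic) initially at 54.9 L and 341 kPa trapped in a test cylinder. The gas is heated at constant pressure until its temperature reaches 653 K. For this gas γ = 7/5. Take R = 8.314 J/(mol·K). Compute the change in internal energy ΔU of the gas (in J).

T₁ = P₁V₁/(nR) = 341×54.9/(3.72×8.314) = 605 K.
Isobaric: P stays 341 kPa; V/T = const ⇒ T₂ = 653 K, V₂ = 59.2 L.
For an ideal gas ΔU = nCvΔT with Cv = (5/2)R = 20.8 J/(mol·K).
ΔU = 3.72×20.8×(653−605) = 3690 J.

3690 J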